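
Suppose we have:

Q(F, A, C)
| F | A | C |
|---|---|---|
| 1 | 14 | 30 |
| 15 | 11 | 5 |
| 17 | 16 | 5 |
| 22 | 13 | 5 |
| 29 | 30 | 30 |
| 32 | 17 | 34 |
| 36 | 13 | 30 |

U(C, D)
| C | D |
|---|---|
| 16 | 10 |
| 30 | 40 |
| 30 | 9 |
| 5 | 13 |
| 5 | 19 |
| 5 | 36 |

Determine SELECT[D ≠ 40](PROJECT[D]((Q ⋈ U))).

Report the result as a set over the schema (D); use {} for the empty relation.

Natural join on C: {(1, 14, 30, 40), (1, 14, 30, 9), (15, 11, 5, 13), (15, 11, 5, 19), (15, 11, 5, 36), (17, 16, 5, 13), (17, 16, 5, 19), (17, 16, 5, 36), (22, 13, 5, 13), (22, 13, 5, 19), (22, 13, 5, 36), (29, 30, 30, 40), (29, 30, 30, 9), (36, 13, 30, 40), (36, 13, 30, 9)}
π_{D} gives {13, 19, 36, 40, 9} (10 duplicate(s) eliminated).
σ[D ≠ 40]: keep tuples satisfying D ≠ 40 → {13, 19, 36, 9}

{13, 19, 36, 9}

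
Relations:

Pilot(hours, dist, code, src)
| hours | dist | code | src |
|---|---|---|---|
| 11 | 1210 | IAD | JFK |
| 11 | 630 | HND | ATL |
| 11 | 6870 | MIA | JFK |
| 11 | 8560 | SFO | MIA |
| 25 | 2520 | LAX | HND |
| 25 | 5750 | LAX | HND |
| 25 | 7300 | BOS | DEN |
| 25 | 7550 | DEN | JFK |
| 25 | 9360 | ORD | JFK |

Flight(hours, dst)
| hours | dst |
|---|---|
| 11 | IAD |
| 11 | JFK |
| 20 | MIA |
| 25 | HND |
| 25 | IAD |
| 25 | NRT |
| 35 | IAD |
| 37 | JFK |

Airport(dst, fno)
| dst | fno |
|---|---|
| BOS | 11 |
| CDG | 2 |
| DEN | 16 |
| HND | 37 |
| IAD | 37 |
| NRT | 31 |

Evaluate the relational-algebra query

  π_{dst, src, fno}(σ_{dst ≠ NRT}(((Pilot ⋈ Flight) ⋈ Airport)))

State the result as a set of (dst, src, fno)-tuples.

{(HND, DEN, 37), (HND, HND, 37), (HND, JFK, 37), (IAD, ATL, 37), (IAD, DEN, 37), (IAD, HND, 37), (IAD, JFK, 37), (IAD, MIA, 37)}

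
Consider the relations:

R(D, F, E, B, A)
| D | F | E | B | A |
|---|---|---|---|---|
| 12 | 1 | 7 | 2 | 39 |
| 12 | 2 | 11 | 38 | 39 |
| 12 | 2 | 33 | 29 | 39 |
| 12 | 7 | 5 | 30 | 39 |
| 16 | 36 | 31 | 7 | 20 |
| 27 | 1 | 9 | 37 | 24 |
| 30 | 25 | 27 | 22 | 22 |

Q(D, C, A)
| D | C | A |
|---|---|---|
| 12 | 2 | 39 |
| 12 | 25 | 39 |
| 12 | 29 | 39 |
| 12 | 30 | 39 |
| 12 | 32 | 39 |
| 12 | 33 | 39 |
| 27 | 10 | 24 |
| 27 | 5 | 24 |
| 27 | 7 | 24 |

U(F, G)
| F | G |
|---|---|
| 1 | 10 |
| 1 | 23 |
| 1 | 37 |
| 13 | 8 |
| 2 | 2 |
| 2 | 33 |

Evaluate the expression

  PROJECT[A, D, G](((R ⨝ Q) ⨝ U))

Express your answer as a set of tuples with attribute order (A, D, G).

{(24, 27, 10), (24, 27, 23), (24, 27, 37), (39, 12, 10), (39, 12, 2), (39, 12, 23), (39, 12, 33), (39, 12, 37)}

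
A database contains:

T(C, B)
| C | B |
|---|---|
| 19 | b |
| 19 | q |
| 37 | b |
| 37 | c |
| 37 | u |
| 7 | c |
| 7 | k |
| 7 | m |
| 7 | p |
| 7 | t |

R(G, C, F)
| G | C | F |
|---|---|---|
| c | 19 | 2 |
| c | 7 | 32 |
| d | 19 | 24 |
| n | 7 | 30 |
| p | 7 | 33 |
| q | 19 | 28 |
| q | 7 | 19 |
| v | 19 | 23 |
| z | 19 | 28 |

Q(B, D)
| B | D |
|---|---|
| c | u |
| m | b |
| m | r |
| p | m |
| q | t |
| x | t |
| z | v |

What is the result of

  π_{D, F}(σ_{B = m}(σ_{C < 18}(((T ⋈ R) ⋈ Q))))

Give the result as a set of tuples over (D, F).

{(b, 19), (b, 30), (b, 32), (b, 33), (r, 19), (r, 30), (r, 32), (r, 33)}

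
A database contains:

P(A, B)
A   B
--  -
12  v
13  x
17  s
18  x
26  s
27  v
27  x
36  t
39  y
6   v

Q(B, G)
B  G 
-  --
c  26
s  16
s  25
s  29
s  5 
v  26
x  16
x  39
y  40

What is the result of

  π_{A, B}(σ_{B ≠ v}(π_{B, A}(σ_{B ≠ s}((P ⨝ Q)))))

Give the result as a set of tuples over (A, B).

{(13, x), (18, x), (27, x), (39, y)}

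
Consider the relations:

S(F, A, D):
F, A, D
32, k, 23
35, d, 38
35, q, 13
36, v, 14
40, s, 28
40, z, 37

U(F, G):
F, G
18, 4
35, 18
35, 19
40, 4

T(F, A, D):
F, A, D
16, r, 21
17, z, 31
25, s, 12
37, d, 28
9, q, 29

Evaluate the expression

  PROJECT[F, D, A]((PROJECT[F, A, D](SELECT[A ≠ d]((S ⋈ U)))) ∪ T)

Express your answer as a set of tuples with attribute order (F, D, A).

S ⋈ U (natural join on F): {(35, d, 38, 18), (35, d, 38, 19), (35, q, 13, 18), (35, q, 13, 19), (40, s, 28, 4), (40, z, 37, 4)}
σ[A ≠ d]: keep tuples satisfying A ≠ d → {(35, q, 13, 18), (35, q, 13, 19), (40, s, 28, 4), (40, z, 37, 4)}
π[F, A, D]: project onto (F, A, D) (1 duplicate(s) eliminated) → {(35, q, 13), (40, s, 28), (40, z, 37)}
Set union of the two operands is {(16, r, 21), (17, z, 31), (25, s, 12), (35, q, 13), (37, d, 28), (40, s, 28), (40, z, 37), (9, q, 29)}.
π[F, D, A]: project onto (F, D, A) → {(16, 21, r), (17, 31, z), (25, 12, s), (35, 13, q), (37, 28, d), (40, 28, s), (40, 37, z), (9, 29, q)}

{(16, 21, r), (17, 31, z), (25, 12, s), (35, 13, q), (37, 28, d), (40, 28, s), (40, 37, z), (9, 29, q)}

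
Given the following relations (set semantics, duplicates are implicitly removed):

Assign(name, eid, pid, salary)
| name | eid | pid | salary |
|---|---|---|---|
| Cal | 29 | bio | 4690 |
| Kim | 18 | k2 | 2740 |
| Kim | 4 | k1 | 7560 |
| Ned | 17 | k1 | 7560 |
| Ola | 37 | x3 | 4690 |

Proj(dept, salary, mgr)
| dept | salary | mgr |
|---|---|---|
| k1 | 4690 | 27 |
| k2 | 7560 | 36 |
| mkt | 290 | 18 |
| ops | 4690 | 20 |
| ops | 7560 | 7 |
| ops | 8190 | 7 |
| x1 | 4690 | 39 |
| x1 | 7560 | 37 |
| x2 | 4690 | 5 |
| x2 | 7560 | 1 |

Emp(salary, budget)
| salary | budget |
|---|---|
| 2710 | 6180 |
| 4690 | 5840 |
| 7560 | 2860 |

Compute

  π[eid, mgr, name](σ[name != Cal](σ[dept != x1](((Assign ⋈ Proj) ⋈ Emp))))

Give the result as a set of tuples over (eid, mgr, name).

{(17, 1, Ned), (17, 36, Ned), (17, 7, Ned), (37, 20, Ola), (37, 27, Ola), (37, 5, Ola), (4, 1, Kim), (4, 36, Kim), (4, 7, Kim)}

Natural join on salary: {(Cal, 29, bio, 4690, k1, 27), (Cal, 29, bio, 4690, ops, 20), (Cal, 29, bio, 4690, x1, 39), (Cal, 29, bio, 4690, x2, 5), (Kim, 4, k1, 7560, k2, 36), (Kim, 4, k1, 7560, ops, 7), (Kim, 4, k1, 7560, x1, 37), (Kim, 4, k1, 7560, x2, 1), (Ned, 17, k1, 7560, k2, 36), (Ned, 17, k1, 7560, ops, 7), (Ned, 17, k1, 7560, x1, 37), (Ned, 17, k1, 7560, x2, 1), (Ola, 37, x3, 4690, k1, 27), (Ola, 37, x3, 4690, ops, 20), (Ola, 37, x3, 4690, x1, 39), (Ola, 37, x3, 4690, x2, 5)}
Natural join on salary: {(Cal, 29, bio, 4690, k1, 27, 5840), (Cal, 29, bio, 4690, ops, 20, 5840), (Cal, 29, bio, 4690, x1, 39, 5840), (Cal, 29, bio, 4690, x2, 5, 5840), (Kim, 4, k1, 7560, k2, 36, 2860), (Kim, 4, k1, 7560, ops, 7, 2860), (Kim, 4, k1, 7560, x1, 37, 2860), (Kim, 4, k1, 7560, x2, 1, 2860), (Ned, 17, k1, 7560, k2, 36, 2860), (Ned, 17, k1, 7560, ops, 7, 2860), (Ned, 17, k1, 7560, x1, 37, 2860), (Ned, 17, k1, 7560, x2, 1, 2860), (Ola, 37, x3, 4690, k1, 27, 5840), (Ola, 37, x3, 4690, ops, 20, 5840), (Ola, 37, x3, 4690, x1, 39, 5840), (Ola, 37, x3, 4690, x2, 5, 5840)}
σ[dept != x1]: keep tuples satisfying dept != x1 → {(Cal, 29, bio, 4690, k1, 27, 5840), (Cal, 29, bio, 4690, ops, 20, 5840), (Cal, 29, bio, 4690, x2, 5, 5840), (Kim, 4, k1, 7560, k2, 36, 2860), (Kim, 4, k1, 7560, ops, 7, 2860), (Kim, 4, k1, 7560, x2, 1, 2860), (Ned, 17, k1, 7560, k2, 36, 2860), (Ned, 17, k1, 7560, ops, 7, 2860), (Ned, 17, k1, 7560, x2, 1, 2860), (Ola, 37, x3, 4690, k1, 27, 5840), (Ola, 37, x3, 4690, ops, 20, 5840), (Ola, 37, x3, 4690, x2, 5, 5840)}
σ[name != Cal]: keep tuples satisfying name != Cal → {(Kim, 4, k1, 7560, k2, 36, 2860), (Kim, 4, k1, 7560, ops, 7, 2860), (Kim, 4, k1, 7560, x2, 1, 2860), (Ned, 17, k1, 7560, k2, 36, 2860), (Ned, 17, k1, 7560, ops, 7, 2860), (Ned, 17, k1, 7560, x2, 1, 2860), (Ola, 37, x3, 4690, k1, 27, 5840), (Ola, 37, x3, 4690, ops, 20, 5840), (Ola, 37, x3, 4690, x2, 5, 5840)}
Keep only column(s) eid, mgr, name: {(17, 1, Ned), (17, 36, Ned), (17, 7, Ned), (37, 20, Ola), (37, 27, Ola), (37, 5, Ola), (4, 1, Kim), (4, 36, Kim), (4, 7, Kim)}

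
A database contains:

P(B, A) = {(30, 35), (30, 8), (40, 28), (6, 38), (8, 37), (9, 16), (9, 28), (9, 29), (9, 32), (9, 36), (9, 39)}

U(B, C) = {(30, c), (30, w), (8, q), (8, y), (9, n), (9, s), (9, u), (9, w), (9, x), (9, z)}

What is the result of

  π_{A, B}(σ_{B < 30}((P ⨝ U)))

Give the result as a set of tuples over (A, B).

Natural join on B: {(30, 35, c), (30, 35, w), (30, 8, c), (30, 8, w), (8, 37, q), (8, 37, y), (9, 16, n), (9, 16, s), (9, 16, u), (9, 16, w), (9, 16, x), (9, 16, z), (9, 28, n), (9, 28, s), (9, 28, u), (9, 28, w), (9, 28, x), (9, 28, z), (9, 29, n), (9, 29, s), (9, 29, u), (9, 29, w), (9, 29, x), (9, 29, z), (9, 32, n), (9, 32, s), (9, 32, u), (9, 32, w), (9, 32, x), (9, 32, z), (9, 36, n), (9, 36, s), (9, 36, u), (9, 36, w), (9, 36, x), (9, 36, z), (9, 39, n), (9, 39, s), (9, 39, u), (9, 39, w), (9, 39, x), (9, 39, z)}
σ[B < 30]: keep tuples satisfying B < 30 → {(8, 37, q), (8, 37, y), (9, 16, n), (9, 16, s), (9, 16, u), (9, 16, w), (9, 16, x), (9, 16, z), (9, 28, n), (9, 28, s), (9, 28, u), (9, 28, w), (9, 28, x), (9, 28, z), (9, 29, n), (9, 29, s), (9, 29, u), (9, 29, w), (9, 29, x), (9, 29, z), (9, 32, n), (9, 32, s), (9, 32, u), (9, 32, w), (9, 32, x), (9, 32, z), (9, 36, n), (9, 36, s), (9, 36, u), (9, 36, w), (9, 36, x), (9, 36, z), (9, 39, n), (9, 39, s), (9, 39, u), (9, 39, w), (9, 39, x), (9, 39, z)}
Keep only column(s) A, B (31 duplicate(s) eliminated): {(16, 9), (28, 9), (29, 9), (32, 9), (36, 9), (37, 8), (39, 9)}

{(16, 9), (28, 9), (29, 9), (32, 9), (36, 9), (37, 8), (39, 9)}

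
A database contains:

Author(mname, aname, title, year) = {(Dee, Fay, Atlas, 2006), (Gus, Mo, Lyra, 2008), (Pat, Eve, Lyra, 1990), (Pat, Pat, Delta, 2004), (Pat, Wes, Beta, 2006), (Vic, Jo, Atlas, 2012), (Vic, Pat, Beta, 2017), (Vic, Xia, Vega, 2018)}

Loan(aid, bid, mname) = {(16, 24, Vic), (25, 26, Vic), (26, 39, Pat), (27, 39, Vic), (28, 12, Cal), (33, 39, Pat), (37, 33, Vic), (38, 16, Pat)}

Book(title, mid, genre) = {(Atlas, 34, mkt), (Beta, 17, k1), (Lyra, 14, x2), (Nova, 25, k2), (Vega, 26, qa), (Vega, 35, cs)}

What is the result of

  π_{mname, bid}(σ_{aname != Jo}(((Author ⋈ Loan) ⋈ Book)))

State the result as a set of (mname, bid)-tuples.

Joining Author and Loan on mname yields {(Pat, Eve, Lyra, 1990, 26, 39), (Pat, Eve, Lyra, 1990, 33, 39), (Pat, Eve, Lyra, 1990, 38, 16), (Pat, Pat, Delta, 2004, 26, 39), (Pat, Pat, Delta, 2004, 33, 39), (Pat, Pat, Delta, 2004, 38, 16), (Pat, Wes, Beta, 2006, 26, 39), (Pat, Wes, Beta, 2006, 33, 39), (Pat, Wes, Beta, 2006, 38, 16), (Vic, Jo, Atlas, 2012, 16, 24), (Vic, Jo, Atlas, 2012, 25, 26), (Vic, Jo, Atlas, 2012, 27, 39), (Vic, Jo, Atlas, 2012, 37, 33), (Vic, Pat, Beta, 2017, 16, 24), (Vic, Pat, Beta, 2017, 25, 26), (Vic, Pat, Beta, 2017, 27, 39), (Vic, Pat, Beta, 2017, 37, 33), (Vic, Xia, Vega, 2018, 16, 24), (Vic, Xia, Vega, 2018, 25, 26), (Vic, Xia, Vega, 2018, 27, 39), (Vic, Xia, Vega, 2018, 37, 33)}.
Joining (Author ⋈ Loan) and Book on title yields {(Pat, Eve, Lyra, 1990, 26, 39, 14, x2), (Pat, Eve, Lyra, 1990, 33, 39, 14, x2), (Pat, Eve, Lyra, 1990, 38, 16, 14, x2), (Pat, Wes, Beta, 2006, 26, 39, 17, k1), (Pat, Wes, Beta, 2006, 33, 39, 17, k1), (Pat, Wes, Beta, 2006, 38, 16, 17, k1), (Vic, Jo, Atlas, 2012, 16, 24, 34, mkt), (Vic, Jo, Atlas, 2012, 25, 26, 34, mkt), (Vic, Jo, Atlas, 2012, 27, 39, 34, mkt), (Vic, Jo, Atlas, 2012, 37, 33, 34, mkt), (Vic, Pat, Beta, 2017, 16, 24, 17, k1), (Vic, Pat, Beta, 2017, 25, 26, 17, k1), (Vic, Pat, Beta, 2017, 27, 39, 17, k1), (Vic, Pat, Beta, 2017, 37, 33, 17, k1), (Vic, Xia, Vega, 2018, 16, 24, 26, qa), (Vic, Xia, Vega, 2018, 16, 24, 35, cs), (Vic, Xia, Vega, 2018, 25, 26, 26, qa), (Vic, Xia, Vega, 2018, 25, 26, 35, cs), (Vic, Xia, Vega, 2018, 27, 39, 26, qa), (Vic, Xia, Vega, 2018, 27, 39, 35, cs), (Vic, Xia, Vega, 2018, 37, 33, 26, qa), (Vic, Xia, Vega, 2018, 37, 33, 35, cs)}.
Filtering on aname != Jo leaves {(Pat, Eve, Lyra, 1990, 26, 39, 14, x2), (Pat, Eve, Lyra, 1990, 33, 39, 14, x2), (Pat, Eve, Lyra, 1990, 38, 16, 14, x2), (Pat, Wes, Beta, 2006, 26, 39, 17, k1), (Pat, Wes, Beta, 2006, 33, 39, 17, k1), (Pat, Wes, Beta, 2006, 38, 16, 17, k1), (Vic, Pat, Beta, 2017, 16, 24, 17, k1), (Vic, Pat, Beta, 2017, 25, 26, 17, k1), (Vic, Pat, Beta, 2017, 27, 39, 17, k1), (Vic, Pat, Beta, 2017, 37, 33, 17, k1), (Vic, Xia, Vega, 2018, 16, 24, 26, qa), (Vic, Xia, Vega, 2018, 16, 24, 35, cs), (Vic, Xia, Vega, 2018, 25, 26, 26, qa), (Vic, Xia, Vega, 2018, 25, 26, 35, cs), (Vic, Xia, Vega, 2018, 27, 39, 26, qa), (Vic, Xia, Vega, 2018, 27, 39, 35, cs), (Vic, Xia, Vega, 2018, 37, 33, 26, qa), (Vic, Xia, Vega, 2018, 37, 33, 35, cs)}.
π[mname, bid]: project onto (mname, bid) (12 duplicate(s) eliminated) → {(Pat, 16), (Pat, 39), (Vic, 24), (Vic, 26), (Vic, 33), (Vic, 39)}

{(Pat, 16), (Pat, 39), (Vic, 24), (Vic, 26), (Vic, 33), (Vic, 39)}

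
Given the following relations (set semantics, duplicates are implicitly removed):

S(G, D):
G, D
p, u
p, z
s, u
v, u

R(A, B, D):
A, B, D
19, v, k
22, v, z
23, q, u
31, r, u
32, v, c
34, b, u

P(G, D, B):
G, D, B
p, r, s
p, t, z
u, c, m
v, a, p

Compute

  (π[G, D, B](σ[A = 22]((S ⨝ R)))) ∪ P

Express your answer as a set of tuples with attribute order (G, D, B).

{(p, r, s), (p, t, z), (p, z, v), (u, c, m), (v, a, p)}

Natural join on D: {(p, u, 23, q), (p, u, 31, r), (p, u, 34, b), (p, z, 22, v), (s, u, 23, q), (s, u, 31, r), (s, u, 34, b), (v, u, 23, q), (v, u, 31, r), (v, u, 34, b)}
Filtering on A = 22 leaves {(p, z, 22, v)}.
π_{G, D, B} gives {(p, z, v)}.
Union: {(p, z, v)} with {(p, r, s), (p, t, z), (u, c, m), (v, a, p)} → {(p, r, s), (p, t, z), (p, z, v), (u, c, m), (v, a, p)}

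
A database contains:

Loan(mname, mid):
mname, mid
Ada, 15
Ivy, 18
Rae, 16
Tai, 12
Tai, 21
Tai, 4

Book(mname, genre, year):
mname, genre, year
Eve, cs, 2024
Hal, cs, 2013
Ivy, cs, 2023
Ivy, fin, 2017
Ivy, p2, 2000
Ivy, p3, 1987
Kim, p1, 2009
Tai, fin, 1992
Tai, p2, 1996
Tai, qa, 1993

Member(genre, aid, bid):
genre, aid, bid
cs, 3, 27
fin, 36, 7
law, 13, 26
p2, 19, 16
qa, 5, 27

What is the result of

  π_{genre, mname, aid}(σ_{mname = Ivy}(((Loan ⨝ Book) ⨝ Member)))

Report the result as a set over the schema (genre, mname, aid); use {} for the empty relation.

Loan ⋈ Book (natural join on mname): {(Ivy, 18, cs, 2023), (Ivy, 18, fin, 2017), (Ivy, 18, p2, 2000), (Ivy, 18, p3, 1987), (Tai, 12, fin, 1992), (Tai, 12, p2, 1996), (Tai, 12, qa, 1993), (Tai, 21, fin, 1992), (Tai, 21, p2, 1996), (Tai, 21, qa, 1993), (Tai, 4, fin, 1992), (Tai, 4, p2, 1996), (Tai, 4, qa, 1993)}
(Loan ⨝ Book) ⋈ Member (natural join on genre): {(Ivy, 18, cs, 2023, 3, 27), (Ivy, 18, fin, 2017, 36, 7), (Ivy, 18, p2, 2000, 19, 16), (Tai, 12, fin, 1992, 36, 7), (Tai, 12, p2, 1996, 19, 16), (Tai, 12, qa, 1993, 5, 27), (Tai, 21, fin, 1992, 36, 7), (Tai, 21, p2, 1996, 19, 16), (Tai, 21, qa, 1993, 5, 27), (Tai, 4, fin, 1992, 36, 7), (Tai, 4, p2, 1996, 19, 16), (Tai, 4, qa, 1993, 5, 27)}
Selection mname = Ivy: {(Ivy, 18, cs, 2023, 3, 27), (Ivy, 18, fin, 2017, 36, 7), (Ivy, 18, p2, 2000, 19, 16)}
π_{genre, mname, aid} gives {(cs, Ivy, 3), (fin, Ivy, 36), (p2, Ivy, 19)}.

{(cs, Ivy, 3), (fin, Ivy, 36), (p2, Ivy, 19)}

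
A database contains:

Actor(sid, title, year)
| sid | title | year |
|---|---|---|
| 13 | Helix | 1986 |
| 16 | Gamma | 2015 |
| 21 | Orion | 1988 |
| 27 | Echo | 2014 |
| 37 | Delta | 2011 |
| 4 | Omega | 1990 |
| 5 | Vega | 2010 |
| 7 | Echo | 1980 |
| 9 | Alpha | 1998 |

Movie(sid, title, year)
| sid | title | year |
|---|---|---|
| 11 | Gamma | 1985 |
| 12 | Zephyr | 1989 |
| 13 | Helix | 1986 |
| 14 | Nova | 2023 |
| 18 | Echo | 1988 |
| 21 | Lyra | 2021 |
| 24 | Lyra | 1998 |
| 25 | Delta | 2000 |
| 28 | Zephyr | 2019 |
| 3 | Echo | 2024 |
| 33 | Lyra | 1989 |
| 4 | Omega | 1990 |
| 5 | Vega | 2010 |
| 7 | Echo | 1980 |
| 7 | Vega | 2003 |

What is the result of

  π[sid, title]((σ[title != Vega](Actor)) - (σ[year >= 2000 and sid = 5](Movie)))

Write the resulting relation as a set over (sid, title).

Selection title != Vega: {(13, Helix, 1986), (16, Gamma, 2015), (21, Orion, 1988), (27, Echo, 2014), (37, Delta, 2011), (4, Omega, 1990), (7, Echo, 1980), (9, Alpha, 1998)}
Selection year >= 2000 and sid = 5: {(5, Vega, 2010)}
Taking the difference: {(13, Helix, 1986), (16, Gamma, 2015), (21, Orion, 1988), (27, Echo, 2014), (37, Delta, 2011), (4, Omega, 1990), (7, Echo, 1980), (9, Alpha, 1998)}
π_{sid, title} gives {(13, Helix), (16, Gamma), (21, Orion), (27, Echo), (37, Delta), (4, Omega), (7, Echo), (9, Alpha)}.

{(13, Helix), (16, Gamma), (21, Orion), (27, Echo), (37, Delta), (4, Omega), (7, Echo), (9, Alpha)}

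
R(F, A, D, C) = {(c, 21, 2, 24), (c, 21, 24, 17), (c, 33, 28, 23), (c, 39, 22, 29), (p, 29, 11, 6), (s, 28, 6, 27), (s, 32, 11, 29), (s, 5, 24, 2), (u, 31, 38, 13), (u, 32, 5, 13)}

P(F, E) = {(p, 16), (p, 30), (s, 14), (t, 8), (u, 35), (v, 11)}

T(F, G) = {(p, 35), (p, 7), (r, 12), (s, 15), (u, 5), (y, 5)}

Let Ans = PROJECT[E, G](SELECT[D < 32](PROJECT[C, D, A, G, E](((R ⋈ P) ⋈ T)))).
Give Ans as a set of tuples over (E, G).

Natural join on F: {(p, 29, 11, 6, 16), (p, 29, 11, 6, 30), (s, 28, 6, 27, 14), (s, 32, 11, 29, 14), (s, 5, 24, 2, 14), (u, 31, 38, 13, 35), (u, 32, 5, 13, 35)}
Natural join on F: {(p, 29, 11, 6, 16, 35), (p, 29, 11, 6, 16, 7), (p, 29, 11, 6, 30, 35), (p, 29, 11, 6, 30, 7), (s, 28, 6, 27, 14, 15), (s, 32, 11, 29, 14, 15), (s, 5, 24, 2, 14, 15), (u, 31, 38, 13, 35, 5), (u, 32, 5, 13, 35, 5)}
Keep only column(s) C, D, A, G, E: {(13, 38, 31, 5, 35), (13, 5, 32, 5, 35), (2, 24, 5, 15, 14), (27, 6, 28, 15, 14), (29, 11, 32, 15, 14), (6, 11, 29, 35, 16), (6, 11, 29, 35, 30), (6, 11, 29, 7, 16), (6, 11, 29, 7, 30)}
Filtering on D < 32 leaves {(13, 5, 32, 5, 35), (2, 24, 5, 15, 14), (27, 6, 28, 15, 14), (29, 11, 32, 15, 14), (6, 11, 29, 35, 16), (6, 11, 29, 35, 30), (6, 11, 29, 7, 16), (6, 11, 29, 7, 30)}.
Keep only column(s) E, G (2 duplicate(s) eliminated): {(14, 15), (16, 35), (16, 7), (30, 35), (30, 7), (35, 5)}

{(14, 15), (16, 35), (16, 7), (30, 35), (30, 7), (35, 5)}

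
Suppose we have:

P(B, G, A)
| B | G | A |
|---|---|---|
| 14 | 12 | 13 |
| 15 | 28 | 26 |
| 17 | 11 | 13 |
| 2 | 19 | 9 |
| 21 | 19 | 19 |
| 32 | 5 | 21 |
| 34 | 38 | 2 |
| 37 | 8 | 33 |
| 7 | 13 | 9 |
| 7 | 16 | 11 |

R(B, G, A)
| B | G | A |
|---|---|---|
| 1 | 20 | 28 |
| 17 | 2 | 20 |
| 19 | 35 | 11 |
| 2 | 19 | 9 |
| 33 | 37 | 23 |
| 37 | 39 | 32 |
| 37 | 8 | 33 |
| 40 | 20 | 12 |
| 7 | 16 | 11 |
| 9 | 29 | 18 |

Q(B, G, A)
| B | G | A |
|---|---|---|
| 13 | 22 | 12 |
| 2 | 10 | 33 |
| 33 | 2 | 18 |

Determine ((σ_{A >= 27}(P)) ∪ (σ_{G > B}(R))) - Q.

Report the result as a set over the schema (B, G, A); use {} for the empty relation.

Apply σ_{A >= 27}; surviving tuples: {(37, 8, 33)}
Apply σ_{G > B}; surviving tuples: {(1, 20, 28), (19, 35, 11), (2, 19, 9), (33, 37, 23), (37, 39, 32), (7, 16, 11), (9, 29, 18)}
Set union of the two operands is {(1, 20, 28), (19, 35, 11), (2, 19, 9), (33, 37, 23), (37, 39, 32), (37, 8, 33), (7, 16, 11), (9, 29, 18)}.
Set difference of the two operands is {(1, 20, 28), (19, 35, 11), (2, 19, 9), (33, 37, 23), (37, 39, 32), (37, 8, 33), (7, 16, 11), (9, 29, 18)}.

{(1, 20, 28), (19, 35, 11), (2, 19, 9), (33, 37, 23), (37, 39, 32), (37, 8, 33), (7, 16, 11), (9, 29, 18)}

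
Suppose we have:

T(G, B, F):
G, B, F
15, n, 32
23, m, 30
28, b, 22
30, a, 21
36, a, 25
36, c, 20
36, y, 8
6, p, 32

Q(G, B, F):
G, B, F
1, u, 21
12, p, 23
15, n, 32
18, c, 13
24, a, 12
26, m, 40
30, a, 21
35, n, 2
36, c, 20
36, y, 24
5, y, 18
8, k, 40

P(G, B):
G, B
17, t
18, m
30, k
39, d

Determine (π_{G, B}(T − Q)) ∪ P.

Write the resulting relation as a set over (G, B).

Set difference of the two operands is {(23, m, 30), (28, b, 22), (36, a, 25), (36, y, 8), (6, p, 32)}.
Keep only column(s) G, B: {(23, m), (28, b), (36, a), (36, y), (6, p)}
Set union of the two operands is {(17, t), (18, m), (23, m), (28, b), (30, k), (36, a), (36, y), (39, d), (6, p)}.

{(17, t), (18, m), (23, m), (28, b), (30, k), (36, a), (36, y), (39, d), (6, p)}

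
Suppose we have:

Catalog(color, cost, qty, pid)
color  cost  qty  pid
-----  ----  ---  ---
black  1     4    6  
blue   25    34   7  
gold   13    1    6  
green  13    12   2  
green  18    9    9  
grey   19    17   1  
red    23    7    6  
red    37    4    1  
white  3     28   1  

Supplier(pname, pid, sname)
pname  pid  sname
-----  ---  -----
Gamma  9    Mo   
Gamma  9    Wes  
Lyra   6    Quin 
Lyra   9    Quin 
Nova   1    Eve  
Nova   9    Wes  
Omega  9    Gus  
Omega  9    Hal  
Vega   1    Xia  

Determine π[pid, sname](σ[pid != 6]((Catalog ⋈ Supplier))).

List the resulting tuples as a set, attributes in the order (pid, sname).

Joining Catalog and Supplier on pid yields {(black, 1, 4, 6, Lyra, Quin), (gold, 13, 1, 6, Lyra, Quin), (green, 18, 9, 9, Gamma, Mo), (green, 18, 9, 9, Gamma, Wes), (green, 18, 9, 9, Lyra, Quin), (green, 18, 9, 9, Nova, Wes), (green, 18, 9, 9, Omega, Gus), (green, 18, 9, 9, Omega, Hal), (grey, 19, 17, 1, Nova, Eve), (grey, 19, 17, 1, Vega, Xia), (red, 23, 7, 6, Lyra, Quin), (red, 37, 4, 1, Nova, Eve), (red, 37, 4, 1, Vega, Xia), (white, 3, 28, 1, Nova, Eve), (white, 3, 28, 1, Vega, Xia)}.
Apply σ_{pid != 6}; surviving tuples: {(green, 18, 9, 9, Gamma, Mo), (green, 18, 9, 9, Gamma, Wes), (green, 18, 9, 9, Lyra, Quin), (green, 18, 9, 9, Nova, Wes), (green, 18, 9, 9, Omega, Gus), (green, 18, 9, 9, Omega, Hal), (grey, 19, 17, 1, Nova, Eve), (grey, 19, 17, 1, Vega, Xia), (red, 37, 4, 1, Nova, Eve), (red, 37, 4, 1, Vega, Xia), (white, 3, 28, 1, Nova, Eve), (white, 3, 28, 1, Vega, Xia)}
π[pid, sname]: project onto (pid, sname) (5 duplicate(s) eliminated) → {(1, Eve), (1, Xia), (9, Gus), (9, Hal), (9, Mo), (9, Quin), (9, Wes)}

{(1, Eve), (1, Xia), (9, Gus), (9, Hal), (9, Mo), (9, Quin), (9, Wes)}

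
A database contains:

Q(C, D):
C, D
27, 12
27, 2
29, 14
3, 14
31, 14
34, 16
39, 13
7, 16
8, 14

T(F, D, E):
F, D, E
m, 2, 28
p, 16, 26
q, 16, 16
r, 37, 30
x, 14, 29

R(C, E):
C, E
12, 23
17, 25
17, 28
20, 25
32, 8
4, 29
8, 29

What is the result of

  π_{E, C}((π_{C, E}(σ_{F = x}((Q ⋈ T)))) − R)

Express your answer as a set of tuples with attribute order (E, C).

{(29, 29), (29, 3), (29, 31)}

Natural join on D: {(27, 2, m, 28), (29, 14, x, 29), (3, 14, x, 29), (31, 14, x, 29), (34, 16, p, 26), (34, 16, q, 16), (7, 16, p, 26), (7, 16, q, 16), (8, 14, x, 29)}
Selection F = x: {(29, 14, x, 29), (3, 14, x, 29), (31, 14, x, 29), (8, 14, x, 29)}
π_{C, E} gives {(29, 29), (3, 29), (31, 29), (8, 29)}.
Difference: {(29, 29), (3, 29), (31, 29), (8, 29)} with {(12, 23), (17, 25), (17, 28), (20, 25), (32, 8), (4, 29), (8, 29)} → {(29, 29), (3, 29), (31, 29)}
π_{E, C} gives {(29, 29), (29, 3), (29, 31)}.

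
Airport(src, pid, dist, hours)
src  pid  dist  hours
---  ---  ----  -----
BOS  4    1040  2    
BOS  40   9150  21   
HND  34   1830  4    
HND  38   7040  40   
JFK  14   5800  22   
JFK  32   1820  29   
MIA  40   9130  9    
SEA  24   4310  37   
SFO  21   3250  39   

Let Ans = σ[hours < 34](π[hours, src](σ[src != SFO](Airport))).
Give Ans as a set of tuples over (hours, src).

{(2, BOS), (21, BOS), (22, JFK), (29, JFK), (4, HND), (9, MIA)}

σ[src != SFO]: keep tuples satisfying src != SFO → {(BOS, 4, 1040, 2), (BOS, 40, 9150, 21), (HND, 34, 1830, 4), (HND, 38, 7040, 40), (JFK, 14, 5800, 22), (JFK, 32, 1820, 29), (MIA, 40, 9130, 9), (SEA, 24, 4310, 37)}
π_{hours, src} gives {(2, BOS), (21, BOS), (22, JFK), (29, JFK), (37, SEA), (4, HND), (40, HND), (9, MIA)}.
σ[hours < 34]: keep tuples satisfying hours < 34 → {(2, BOS), (21, BOS), (22, JFK), (29, JFK), (4, HND), (9, MIA)}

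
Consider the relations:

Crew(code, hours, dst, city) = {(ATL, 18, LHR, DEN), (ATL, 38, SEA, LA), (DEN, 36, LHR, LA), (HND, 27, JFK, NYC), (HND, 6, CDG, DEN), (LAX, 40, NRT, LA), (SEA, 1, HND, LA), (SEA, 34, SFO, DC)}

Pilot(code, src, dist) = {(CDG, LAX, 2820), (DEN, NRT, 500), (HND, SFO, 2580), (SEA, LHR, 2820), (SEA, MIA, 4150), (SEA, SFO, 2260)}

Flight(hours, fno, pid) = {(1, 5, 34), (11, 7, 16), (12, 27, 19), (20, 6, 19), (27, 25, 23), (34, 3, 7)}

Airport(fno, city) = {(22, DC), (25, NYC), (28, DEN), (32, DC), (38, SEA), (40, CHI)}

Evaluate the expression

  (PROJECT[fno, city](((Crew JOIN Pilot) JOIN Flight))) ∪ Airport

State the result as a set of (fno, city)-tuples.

Joining Crew and Pilot on code yields {(DEN, 36, LHR, LA, NRT, 500), (HND, 27, JFK, NYC, SFO, 2580), (HND, 6, CDG, DEN, SFO, 2580), (SEA, 1, HND, LA, LHR, 2820), (SEA, 1, HND, LA, MIA, 4150), (SEA, 1, HND, LA, SFO, 2260), (SEA, 34, SFO, DC, LHR, 2820), (SEA, 34, SFO, DC, MIA, 4150), (SEA, 34, SFO, DC, SFO, 2260)}.
Joining (Crew JOIN Pilot) and Flight on hours yields {(HND, 27, JFK, NYC, SFO, 2580, 25, 23), (SEA, 1, HND, LA, LHR, 2820, 5, 34), (SEA, 1, HND, LA, MIA, 4150, 5, 34), (SEA, 1, HND, LA, SFO, 2260, 5, 34), (SEA, 34, SFO, DC, LHR, 2820, 3, 7), (SEA, 34, SFO, DC, MIA, 4150, 3, 7), (SEA, 34, SFO, DC, SFO, 2260, 3, 7)}.
π[fno, city]: project onto (fno, city) (4 duplicate(s) eliminated) → {(25, NYC), (3, DC), (5, LA)}
Union: {(25, NYC), (3, DC), (5, LA)} with {(22, DC), (25, NYC), (28, DEN), (32, DC), (38, SEA), (40, CHI)} → {(22, DC), (25, NYC), (28, DEN), (3, DC), (32, DC), (38, SEA), (40, CHI), (5, LA)}

{(22, DC), (25, NYC), (28, DEN), (3, DC), (32, DC), (38, SEA), (40, CHI), (5, LA)}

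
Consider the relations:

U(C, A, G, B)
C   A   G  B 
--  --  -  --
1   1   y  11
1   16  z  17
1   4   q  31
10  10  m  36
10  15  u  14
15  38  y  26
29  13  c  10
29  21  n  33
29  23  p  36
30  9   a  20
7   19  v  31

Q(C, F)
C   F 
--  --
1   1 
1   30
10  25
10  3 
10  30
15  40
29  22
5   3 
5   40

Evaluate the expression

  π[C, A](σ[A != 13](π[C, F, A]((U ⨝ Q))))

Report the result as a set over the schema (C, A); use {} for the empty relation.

Joining U and Q on C yields {(1, 1, y, 11, 1), (1, 1, y, 11, 30), (1, 16, z, 17, 1), (1, 16, z, 17, 30), (1, 4, q, 31, 1), (1, 4, q, 31, 30), (10, 10, m, 36, 25), (10, 10, m, 36, 3), (10, 10, m, 36, 30), (10, 15, u, 14, 25), (10, 15, u, 14, 3), (10, 15, u, 14, 30), (15, 38, y, 26, 40), (29, 13, c, 10, 22), (29, 21, n, 33, 22), (29, 23, p, 36, 22)}.
π_{C, F, A} gives {(1, 1, 1), (1, 1, 16), (1, 1, 4), (1, 30, 1), (1, 30, 16), (1, 30, 4), (10, 25, 10), (10, 25, 15), (10, 3, 10), (10, 3, 15), (10, 30, 10), (10, 30, 15), (15, 40, 38), (29, 22, 13), (29, 22, 21), (29, 22, 23)}.
Selection A != 13: {(1, 1, 1), (1, 1, 16), (1, 1, 4), (1, 30, 1), (1, 30, 16), (1, 30, 4), (10, 25, 10), (10, 25, 15), (10, 3, 10), (10, 3, 15), (10, 30, 10), (10, 30, 15), (15, 40, 38), (29, 22, 21), (29, 22, 23)}
π_{C, A} gives {(1, 1), (1, 16), (1, 4), (10, 10), (10, 15), (15, 38), (29, 21), (29, 23)} (7 duplicate(s) eliminated).

{(1, 1), (1, 16), (1, 4), (10, 10), (10, 15), (15, 38), (29, 21), (29, 23)}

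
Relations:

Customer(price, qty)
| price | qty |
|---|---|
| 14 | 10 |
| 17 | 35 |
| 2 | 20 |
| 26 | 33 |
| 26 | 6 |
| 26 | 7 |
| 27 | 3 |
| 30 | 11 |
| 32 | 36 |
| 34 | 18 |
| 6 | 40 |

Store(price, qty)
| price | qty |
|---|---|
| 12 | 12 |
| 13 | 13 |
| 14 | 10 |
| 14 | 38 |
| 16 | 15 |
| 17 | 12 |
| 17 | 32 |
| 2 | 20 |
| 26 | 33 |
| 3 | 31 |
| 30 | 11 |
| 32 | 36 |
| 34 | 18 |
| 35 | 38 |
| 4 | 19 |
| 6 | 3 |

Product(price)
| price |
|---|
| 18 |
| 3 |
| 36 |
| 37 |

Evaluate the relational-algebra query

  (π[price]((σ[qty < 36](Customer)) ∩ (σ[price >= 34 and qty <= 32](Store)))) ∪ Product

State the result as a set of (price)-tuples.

σ[qty < 36]: keep tuples satisfying qty < 36 → {(14, 10), (17, 35), (2, 20), (26, 33), (26, 6), (26, 7), (27, 3), (30, 11), (34, 18)}
σ[price >= 34 and qty <= 32]: keep tuples satisfying price >= 34 and qty <= 32 → {(34, 18)}
Intersection: {(14, 10), (17, 35), (2, 20), (26, 33), (26, 6), (26, 7), (27, 3), (30, 11), (34, 18)} with {(34, 18)} → {(34, 18)}
Projecting to price: {34}
Union: {34} with {18, 3, 36, 37} → {18, 3, 34, 36, 37}

{18, 3, 34, 36, 37}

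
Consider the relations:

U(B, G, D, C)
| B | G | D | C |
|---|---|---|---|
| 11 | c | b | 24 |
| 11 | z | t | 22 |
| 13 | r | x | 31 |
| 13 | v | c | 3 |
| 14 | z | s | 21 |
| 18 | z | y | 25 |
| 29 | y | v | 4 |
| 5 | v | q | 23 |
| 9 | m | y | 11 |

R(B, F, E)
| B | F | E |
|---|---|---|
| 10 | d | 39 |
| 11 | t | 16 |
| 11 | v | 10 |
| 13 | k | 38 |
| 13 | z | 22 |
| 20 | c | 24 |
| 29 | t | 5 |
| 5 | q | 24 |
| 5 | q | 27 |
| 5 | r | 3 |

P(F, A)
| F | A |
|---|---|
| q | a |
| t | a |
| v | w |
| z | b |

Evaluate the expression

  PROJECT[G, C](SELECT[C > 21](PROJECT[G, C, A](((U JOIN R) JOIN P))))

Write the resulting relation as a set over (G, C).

U ⋈ R (natural join on B): {(11, c, b, 24, t, 16), (11, c, b, 24, v, 10), (11, z, t, 22, t, 16), (11, z, t, 22, v, 10), (13, r, x, 31, k, 38), (13, r, x, 31, z, 22), (13, v, c, 3, k, 38), (13, v, c, 3, z, 22), (29, y, v, 4, t, 5), (5, v, q, 23, q, 24), (5, v, q, 23, q, 27), (5, v, q, 23, r, 3)}
(U JOIN R) ⋈ P (natural join on F): {(11, c, b, 24, t, 16, a), (11, c, b, 24, v, 10, w), (11, z, t, 22, t, 16, a), (11, z, t, 22, v, 10, w), (13, r, x, 31, z, 22, b), (13, v, c, 3, z, 22, b), (29, y, v, 4, t, 5, a), (5, v, q, 23, q, 24, a), (5, v, q, 23, q, 27, a)}
π_{G, C, A} gives {(c, 24, a), (c, 24, w), (r, 31, b), (v, 23, a), (v, 3, b), (y, 4, a), (z, 22, a), (z, 22, w)} (1 duplicate(s) eliminated).
σ[C > 21]: keep tuples satisfying C > 21 → {(c, 24, a), (c, 24, w), (r, 31, b), (v, 23, a), (z, 22, a), (z, 22, w)}
π_{G, C} gives {(c, 24), (r, 31), (v, 23), (z, 22)} (2 duplicate(s) eliminated).

{(c, 24), (r, 31), (v, 23), (z, 22)}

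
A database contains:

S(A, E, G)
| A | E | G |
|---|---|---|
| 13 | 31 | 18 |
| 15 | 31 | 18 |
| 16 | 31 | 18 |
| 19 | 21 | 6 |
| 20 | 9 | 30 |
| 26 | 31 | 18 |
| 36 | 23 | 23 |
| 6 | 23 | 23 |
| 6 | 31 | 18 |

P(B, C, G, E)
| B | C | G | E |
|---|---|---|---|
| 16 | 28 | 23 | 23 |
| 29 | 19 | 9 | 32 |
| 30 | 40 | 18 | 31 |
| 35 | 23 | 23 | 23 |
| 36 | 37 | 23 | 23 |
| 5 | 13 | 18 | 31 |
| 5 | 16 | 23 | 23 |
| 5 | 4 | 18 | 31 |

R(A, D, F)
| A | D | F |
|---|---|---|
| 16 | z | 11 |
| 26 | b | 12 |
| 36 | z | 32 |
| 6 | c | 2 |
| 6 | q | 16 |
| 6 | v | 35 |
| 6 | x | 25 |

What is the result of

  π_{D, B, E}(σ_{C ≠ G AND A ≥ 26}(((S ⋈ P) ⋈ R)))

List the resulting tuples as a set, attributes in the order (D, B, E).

Joining S and P on E, G yields {(13, 31, 18, 30, 40), (13, 31, 18, 5, 13), (13, 31, 18, 5, 4), (15, 31, 18, 30, 40), (15, 31, 18, 5, 13), (15, 31, 18, 5, 4), (16, 31, 18, 30, 40), (16, 31, 18, 5, 13), (16, 31, 18, 5, 4), (26, 31, 18, 30, 40), (26, 31, 18, 5, 13), (26, 31, 18, 5, 4), (36, 23, 23, 16, 28), (36, 23, 23, 35, 23), (36, 23, 23, 36, 37), (36, 23, 23, 5, 16), (6, 23, 23, 16, 28), (6, 23, 23, 35, 23), (6, 23, 23, 36, 37), (6, 23, 23, 5, 16), (6, 31, 18, 30, 40), (6, 31, 18, 5, 13), (6, 31, 18, 5, 4)}.
Joining (S ⋈ P) and R on A yields {(16, 31, 18, 30, 40, z, 11), (16, 31, 18, 5, 13, z, 11), (16, 31, 18, 5, 4, z, 11), (26, 31, 18, 30, 40, b, 12), (26, 31, 18, 5, 13, b, 12), (26, 31, 18, 5, 4, b, 12), (36, 23, 23, 16, 28, z, 32), (36, 23, 23, 35, 23, z, 32), (36, 23, 23, 36, 37, z, 32), (36, 23, 23, 5, 16, z, 32), (6, 23, 23, 16, 28, c, 2), (6, 23, 23, 16, 28, q, 16), (6, 23, 23, 16, 28, v, 35), (6, 23, 23, 16, 28, x, 25), (6, 23, 23, 35, 23, c, 2), (6, 23, 23, 35, 23, q, 16), (6, 23, 23, 35, 23, v, 35), (6, 23, 23, 35, 23, x, 25), (6, 23, 23, 36, 37, c, 2), (6, 23, 23, 36, 37, q, 16), (6, 23, 23, 36, 37, v, 35), (6, 23, 23, 36, 37, x, 25), (6, 23, 23, 5, 16, c, 2), (6, 23, 23, 5, 16, q, 16), (6, 23, 23, 5, 16, v, 35), (6, 23, 23, 5, 16, x, 25), (6, 31, 18, 30, 40, c, 2), (6, 31, 18, 30, 40, q, 16), (6, 31, 18, 30, 40, v, 35), (6, 31, 18, 30, 40, x, 25), (6, 31, 18, 5, 13, c, 2), (6, 31, 18, 5, 13, q, 16), (6, 31, 18, 5, 13, v, 35), (6, 31, 18, 5, 13, x, 25), (6, 31, 18, 5, 4, c, 2), (6, 31, 18, 5, 4, q, 16), (6, 31, 18, 5, 4, v, 35), (6, 31, 18, 5, 4, x, 25)}.
Filtering on C ≠ G AND A ≥ 26 leaves {(26, 31, 18, 30, 40, b, 12), (26, 31, 18, 5, 13, b, 12), (26, 31, 18, 5, 4, b, 12), (36, 23, 23, 16, 28, z, 32), (36, 23, 23, 36, 37, z, 32), (36, 23, 23, 5, 16, z, 32)}.
π_{D, B, E} gives {(b, 30, 31), (b, 5, 31), (z, 16, 23), (z, 36, 23), (z, 5, 23)} (1 duplicate(s) eliminated).

{(b, 30, 31), (b, 5, 31), (z, 16, 23), (z, 36, 23), (z, 5, 23)}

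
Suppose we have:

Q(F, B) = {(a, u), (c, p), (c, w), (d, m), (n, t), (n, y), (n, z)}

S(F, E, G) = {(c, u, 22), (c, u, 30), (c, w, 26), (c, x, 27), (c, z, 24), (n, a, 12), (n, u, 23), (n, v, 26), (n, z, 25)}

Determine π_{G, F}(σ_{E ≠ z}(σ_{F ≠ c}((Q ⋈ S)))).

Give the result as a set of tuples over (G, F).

Joining Q and S on F yields {(c, p, u, 22), (c, p, u, 30), (c, p, w, 26), (c, p, x, 27), (c, p, z, 24), (c, w, u, 22), (c, w, u, 30), (c, w, w, 26), (c, w, x, 27), (c, w, z, 24), (n, t, a, 12), (n, t, u, 23), (n, t, v, 26), (n, t, z, 25), (n, y, a, 12), (n, y, u, 23), (n, y, v, 26), (n, y, z, 25), (n, z, a, 12), (n, z, u, 23), (n, z, v, 26), (n, z, z, 25)}.
Apply σ_{F ≠ c}; surviving tuples: {(n, t, a, 12), (n, t, u, 23), (n, t, v, 26), (n, t, z, 25), (n, y, a, 12), (n, y, u, 23), (n, y, v, 26), (n, y, z, 25), (n, z, a, 12), (n, z, u, 23), (n, z, v, 26), (n, z, z, 25)}
Apply σ_{E ≠ z}; surviving tuples: {(n, t, a, 12), (n, t, u, 23), (n, t, v, 26), (n, y, a, 12), (n, y, u, 23), (n, y, v, 26), (n, z, a, 12), (n, z, u, 23), (n, z, v, 26)}
π[G, F]: project onto (G, F) (6 duplicate(s) eliminated) → {(12, n), (23, n), (26, n)}

{(12, n), (23, n), (26, n)}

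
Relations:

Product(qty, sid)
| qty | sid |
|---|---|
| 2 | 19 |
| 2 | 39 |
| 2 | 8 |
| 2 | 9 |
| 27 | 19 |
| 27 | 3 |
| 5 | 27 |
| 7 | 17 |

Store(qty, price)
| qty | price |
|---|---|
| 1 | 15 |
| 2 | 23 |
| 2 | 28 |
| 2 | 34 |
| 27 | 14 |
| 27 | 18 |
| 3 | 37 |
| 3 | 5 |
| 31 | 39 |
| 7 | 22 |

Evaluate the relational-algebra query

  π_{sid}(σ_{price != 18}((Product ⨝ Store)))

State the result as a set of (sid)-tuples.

{17, 19, 3, 39, 8, 9}

Joining Product and Store on qty yields {(2, 19, 23), (2, 19, 28), (2, 19, 34), (2, 39, 23), (2, 39, 28), (2, 39, 34), (2, 8, 23), (2, 8, 28), (2, 8, 34), (2, 9, 23), (2, 9, 28), (2, 9, 34), (27, 19, 14), (27, 19, 18), (27, 3, 14), (27, 3, 18), (7, 17, 22)}.
Selection price != 18: {(2, 19, 23), (2, 19, 28), (2, 19, 34), (2, 39, 23), (2, 39, 28), (2, 39, 34), (2, 8, 23), (2, 8, 28), (2, 8, 34), (2, 9, 23), (2, 9, 28), (2, 9, 34), (27, 19, 14), (27, 3, 14), (7, 17, 22)}
Projecting to sid (9 duplicate(s) eliminated): {17, 19, 3, 39, 8, 9}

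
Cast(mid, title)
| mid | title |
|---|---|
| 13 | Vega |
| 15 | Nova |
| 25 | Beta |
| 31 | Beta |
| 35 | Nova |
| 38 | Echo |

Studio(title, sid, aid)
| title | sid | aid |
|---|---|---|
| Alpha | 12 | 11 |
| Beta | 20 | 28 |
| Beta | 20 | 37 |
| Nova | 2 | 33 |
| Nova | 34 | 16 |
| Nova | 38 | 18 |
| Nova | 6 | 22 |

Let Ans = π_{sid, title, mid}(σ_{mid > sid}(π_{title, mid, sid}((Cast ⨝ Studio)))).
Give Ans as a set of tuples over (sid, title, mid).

Cast ⋈ Studio (natural join on title): {(15, Nova, 2, 33), (15, Nova, 34, 16), (15, Nova, 38, 18), (15, Nova, 6, 22), (25, Beta, 20, 28), (25, Beta, 20, 37), (31, Beta, 20, 28), (31, Beta, 20, 37), (35, Nova, 2, 33), (35, Nova, 34, 16), (35, Nova, 38, 18), (35, Nova, 6, 22)}
Projecting to title, mid, sid (2 duplicate(s) eliminated): {(Beta, 25, 20), (Beta, 31, 20), (Nova, 15, 2), (Nova, 15, 34), (Nova, 15, 38), (Nova, 15, 6), (Nova, 35, 2), (Nova, 35, 34), (Nova, 35, 38), (Nova, 35, 6)}
Selection mid > sid: {(Beta, 25, 20), (Beta, 31, 20), (Nova, 15, 2), (Nova, 15, 6), (Nova, 35, 2), (Nova, 35, 34), (Nova, 35, 6)}
Projecting to sid, title, mid: {(2, Nova, 15), (2, Nova, 35), (20, Beta, 25), (20, Beta, 31), (34, Nova, 35), (6, Nova, 15), (6, Nova, 35)}

{(2, Nova, 15), (2, Nova, 35), (20, Beta, 25), (20, Beta, 31), (34, Nova, 35), (6, Nova, 15), (6, Nova, 35)}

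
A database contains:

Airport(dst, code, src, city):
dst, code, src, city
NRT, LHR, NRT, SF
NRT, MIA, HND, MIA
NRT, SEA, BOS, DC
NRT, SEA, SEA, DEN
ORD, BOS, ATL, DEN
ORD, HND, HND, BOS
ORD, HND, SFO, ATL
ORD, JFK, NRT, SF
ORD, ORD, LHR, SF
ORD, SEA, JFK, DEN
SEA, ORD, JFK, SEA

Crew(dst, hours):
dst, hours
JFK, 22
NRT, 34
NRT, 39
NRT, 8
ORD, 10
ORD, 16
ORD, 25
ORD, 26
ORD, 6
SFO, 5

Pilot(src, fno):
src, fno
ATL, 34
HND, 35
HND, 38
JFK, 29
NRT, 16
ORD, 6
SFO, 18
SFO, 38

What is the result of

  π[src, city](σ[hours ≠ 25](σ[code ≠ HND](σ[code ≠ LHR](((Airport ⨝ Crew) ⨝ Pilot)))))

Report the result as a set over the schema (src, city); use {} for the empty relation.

{(ATL, DEN), (HND, MIA), (JFK, DEN), (NRT, SF)}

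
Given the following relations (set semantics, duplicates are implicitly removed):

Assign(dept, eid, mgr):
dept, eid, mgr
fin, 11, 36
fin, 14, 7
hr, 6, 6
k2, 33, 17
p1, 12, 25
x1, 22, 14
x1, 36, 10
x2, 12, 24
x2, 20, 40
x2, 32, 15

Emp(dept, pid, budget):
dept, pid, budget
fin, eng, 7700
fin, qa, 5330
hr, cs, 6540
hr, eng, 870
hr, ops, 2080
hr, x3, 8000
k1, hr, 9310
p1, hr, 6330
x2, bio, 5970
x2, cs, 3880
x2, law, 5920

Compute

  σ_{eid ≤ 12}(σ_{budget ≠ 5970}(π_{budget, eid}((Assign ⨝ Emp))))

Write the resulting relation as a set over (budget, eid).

{(2080, 6), (3880, 12), (5330, 11), (5920, 12), (6330, 12), (6540, 6), (7700, 11), (8000, 6), (870, 6)}

Assign ⋈ Emp (natural join on dept): {(fin, 11, 36, eng, 7700), (fin, 11, 36, qa, 5330), (fin, 14, 7, eng, 7700), (fin, 14, 7, qa, 5330), (hr, 6, 6, cs, 6540), (hr, 6, 6, eng, 870), (hr, 6, 6, ops, 2080), (hr, 6, 6, x3, 8000), (p1, 12, 25, hr, 6330), (x2, 12, 24, bio, 5970), (x2, 12, 24, cs, 3880), (x2, 12, 24, law, 5920), (x2, 20, 40, bio, 5970), (x2, 20, 40, cs, 3880), (x2, 20, 40, law, 5920), (x2, 32, 15, bio, 5970), (x2, 32, 15, cs, 3880), (x2, 32, 15, law, 5920)}
Projecting to budget, eid: {(2080, 6), (3880, 12), (3880, 20), (3880, 32), (5330, 11), (5330, 14), (5920, 12), (5920, 20), (5920, 32), (5970, 12), (5970, 20), (5970, 32), (6330, 12), (6540, 6), (7700, 11), (7700, 14), (8000, 6), (870, 6)}
Selection budget ≠ 5970: {(2080, 6), (3880, 12), (3880, 20), (3880, 32), (5330, 11), (5330, 14), (5920, 12), (5920, 20), (5920, 32), (6330, 12), (6540, 6), (7700, 11), (7700, 14), (8000, 6), (870, 6)}
Selection eid ≤ 12: {(2080, 6), (3880, 12), (5330, 11), (5920, 12), (6330, 12), (6540, 6), (7700, 11), (8000, 6), (870, 6)}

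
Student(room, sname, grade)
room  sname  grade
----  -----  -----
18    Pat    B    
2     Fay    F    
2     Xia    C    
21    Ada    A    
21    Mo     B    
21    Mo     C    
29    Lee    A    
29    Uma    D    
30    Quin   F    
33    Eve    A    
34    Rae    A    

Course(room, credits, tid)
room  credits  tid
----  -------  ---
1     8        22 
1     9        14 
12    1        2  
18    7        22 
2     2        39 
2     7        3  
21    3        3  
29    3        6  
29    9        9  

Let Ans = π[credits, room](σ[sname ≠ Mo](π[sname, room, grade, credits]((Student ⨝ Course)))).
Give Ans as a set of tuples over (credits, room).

{(2, 2), (3, 21), (3, 29), (7, 18), (7, 2), (9, 29)}

Joining Student and Course on room yields {(18, Pat, B, 7, 22), (2, Fay, F, 2, 39), (2, Fay, F, 7, 3), (2, Xia, C, 2, 39), (2, Xia, C, 7, 3), (21, Ada, A, 3, 3), (21, Mo, B, 3, 3), (21, Mo, C, 3, 3), (29, Lee, A, 3, 6), (29, Lee, A, 9, 9), (29, Uma, D, 3, 6), (29, Uma, D, 9, 9)}.
π[sname, room, grade, credits]: project onto (sname, room, grade, credits) → {(Ada, 21, A, 3), (Fay, 2, F, 2), (Fay, 2, F, 7), (Lee, 29, A, 3), (Lee, 29, A, 9), (Mo, 21, B, 3), (Mo, 21, C, 3), (Pat, 18, B, 7), (Uma, 29, D, 3), (Uma, 29, D, 9), (Xia, 2, C, 2), (Xia, 2, C, 7)}
Selection sname ≠ Mo: {(Ada, 21, A, 3), (Fay, 2, F, 2), (Fay, 2, F, 7), (Lee, 29, A, 3), (Lee, 29, A, 9), (Pat, 18, B, 7), (Uma, 29, D, 3), (Uma, 29, D, 9), (Xia, 2, C, 2), (Xia, 2, C, 7)}
π[credits, room]: project onto (credits, room) (4 duplicate(s) eliminated) → {(2, 2), (3, 21), (3, 29), (7, 18), (7, 2), (9, 29)}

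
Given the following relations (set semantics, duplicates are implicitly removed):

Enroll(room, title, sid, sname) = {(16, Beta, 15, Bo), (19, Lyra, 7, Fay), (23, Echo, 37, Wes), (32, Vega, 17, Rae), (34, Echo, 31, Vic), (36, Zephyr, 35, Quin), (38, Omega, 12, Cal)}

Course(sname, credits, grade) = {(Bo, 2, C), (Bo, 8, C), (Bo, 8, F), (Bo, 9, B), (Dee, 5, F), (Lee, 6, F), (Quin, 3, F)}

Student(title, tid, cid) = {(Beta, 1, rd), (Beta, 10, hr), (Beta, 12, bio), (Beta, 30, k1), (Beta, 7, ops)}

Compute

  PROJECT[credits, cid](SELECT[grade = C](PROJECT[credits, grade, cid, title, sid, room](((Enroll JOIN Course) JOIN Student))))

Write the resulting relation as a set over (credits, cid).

{(2, bio), (2, hr), (2, k1), (2, ops), (2, rd), (8, bio), (8, hr), (8, k1), (8, ops), (8, rd)}

Enroll ⋈ Course (natural join on sname): {(16, Beta, 15, Bo, 2, C), (16, Beta, 15, Bo, 8, C), (16, Beta, 15, Bo, 8, F), (16, Beta, 15, Bo, 9, B), (36, Zephyr, 35, Quin, 3, F)}
(Enroll JOIN Course) ⋈ Student (natural join on title): {(16, Beta, 15, Bo, 2, C, 1, rd), (16, Beta, 15, Bo, 2, C, 10, hr), (16, Beta, 15, Bo, 2, C, 12, bio), (16, Beta, 15, Bo, 2, C, 30, k1), (16, Beta, 15, Bo, 2, C, 7, ops), (16, Beta, 15, Bo, 8, C, 1, rd), (16, Beta, 15, Bo, 8, C, 10, hr), (16, Beta, 15, Bo, 8, C, 12, bio), (16, Beta, 15, Bo, 8, C, 30, k1), (16, Beta, 15, Bo, 8, C, 7, ops), (16, Beta, 15, Bo, 8, F, 1, rd), (16, Beta, 15, Bo, 8, F, 10, hr), (16, Beta, 15, Bo, 8, F, 12, bio), (16, Beta, 15, Bo, 8, F, 30, k1), (16, Beta, 15, Bo, 8, F, 7, ops), (16, Beta, 15, Bo, 9, B, 1, rd), (16, Beta, 15, Bo, 9, B, 10, hr), (16, Beta, 15, Bo, 9, B, 12, bio), (16, Beta, 15, Bo, 9, B, 30, k1), (16, Beta, 15, Bo, 9, B, 7, ops)}
Keep only column(s) credits, grade, cid, title, sid, room: {(2, C, bio, Beta, 15, 16), (2, C, hr, Beta, 15, 16), (2, C, k1, Beta, 15, 16), (2, C, ops, Beta, 15, 16), (2, C, rd, Beta, 15, 16), (8, C, bio, Beta, 15, 16), (8, C, hr, Beta, 15, 16), (8, C, k1, Beta, 15, 16), (8, C, ops, Beta, 15, 16), (8, C, rd, Beta, 15, 16), (8, F, bio, Beta, 15, 16), (8, F, hr, Beta, 15, 16), (8, F, k1, Beta, 15, 16), (8, F, ops, Beta, 15, 16), (8, F, rd, Beta, 15, 16), (9, B, bio, Beta, 15, 16), (9, B, hr, Beta, 15, 16), (9, B, k1, Beta, 15, 16), (9, B, ops, Beta, 15, 16), (9, B, rd, Beta, 15, 16)}
σ[grade = C]: keep tuples satisfying grade = C → {(2, C, bio, Beta, 15, 16), (2, C, hr, Beta, 15, 16), (2, C, k1, Beta, 15, 16), (2, C, ops, Beta, 15, 16), (2, C, rd, Beta, 15, 16), (8, C, bio, Beta, 15, 16), (8, C, hr, Beta, 15, 16), (8, C, k1, Beta, 15, 16), (8, C, ops, Beta, 15, 16), (8, C, rd, Beta, 15, 16)}
Keep only column(s) credits, cid: {(2, bio), (2, hr), (2, k1), (2, ops), (2, rd), (8, bio), (8, hr), (8, k1), (8, ops), (8, rd)}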